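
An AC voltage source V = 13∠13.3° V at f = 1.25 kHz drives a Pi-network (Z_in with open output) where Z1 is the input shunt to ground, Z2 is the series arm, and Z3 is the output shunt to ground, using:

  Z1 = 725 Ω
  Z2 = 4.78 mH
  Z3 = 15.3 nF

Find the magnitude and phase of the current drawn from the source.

Step 1 — Angular frequency: ω = 2π·f = 2π·1250 = 7854 rad/s.
Step 2 — Component impedances:
  Z1: Z = R = 725 Ω
  Z2: Z = jωL = j·7854·0.00478 = 0 + j37.54 Ω
  Z3: Z = 1/(jωC) = -j/(ω·C) = 0 - j8322 Ω
Step 3 — With open output, the series arm Z2 and the output shunt Z3 appear in series to ground: Z2 + Z3 = 0 - j8284 Ω.
Step 4 — Parallel with input shunt Z1: Z_in = Z1 || (Z2 + Z3) = 719.5 - j62.97 Ω = 722.2∠-5.0° Ω.
Step 5 — Source phasor: V = 13∠13.3° V = 12.65 + j2.991 V.
Step 6 — Ohm's law: I = V / Z_total = (12.65 + j2.991) / (719.5 - j62.97) = 0.01709 + j0.005652 A.
Step 7 — Convert to polar: |I| = 0.018 A, ∠I = 18.3°.

I = 0.018∠18.3° A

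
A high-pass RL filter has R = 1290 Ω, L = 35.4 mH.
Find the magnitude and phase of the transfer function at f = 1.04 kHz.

Step 1 — Angular frequency: ω = 2π·1040 = 6535 rad/s.
Step 2 — Transfer function: H(jω) = jωL/(R + jωL).
Step 3 — Numerator jωL = j·231.3; denominator R + jωL = 1290 + j231.3.
Step 4 — H = 0.03115 + j0.1737.
Step 5 — Magnitude: |H| = 0.1765 (-15.1 dB); phase: φ = 79.8°.

|H| = 0.1765 (-15.1 dB), φ = 79.8°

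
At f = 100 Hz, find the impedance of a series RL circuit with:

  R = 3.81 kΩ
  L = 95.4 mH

Step 1 — Angular frequency: ω = 2π·f = 2π·100 = 628.3 rad/s.
Step 2 — Component impedances:
  R: Z = R = 3810 Ω
  L: Z = jωL = j·628.3·0.0954 = 0 + j59.94 Ω
Step 3 — Series combination: Z_total = R + L = 3810 + j59.94 Ω = 3810∠0.9° Ω.

Z = 3810 + j59.94 Ω = 3810∠0.9° Ω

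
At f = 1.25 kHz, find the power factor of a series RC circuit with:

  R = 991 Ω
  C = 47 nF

Step 1 — Angular frequency: ω = 2π·f = 2π·1250 = 7854 rad/s.
Step 2 — Component impedances:
  R: Z = R = 991 Ω
  C: Z = 1/(jωC) = -j/(ω·C) = 0 - j2709 Ω
Step 3 — Series combination: Z_total = R + C = 991 - j2709 Ω = 2885∠-69.9° Ω.
Step 4 — Power factor: PF = cos(φ) = Re(Z)/|Z| = 991/2885 = 0.3435.
Step 5 — Type: Im(Z) = -2709 ⇒ leading (phase φ = -69.9°).

PF = 0.3435 (leading, φ = -69.9°)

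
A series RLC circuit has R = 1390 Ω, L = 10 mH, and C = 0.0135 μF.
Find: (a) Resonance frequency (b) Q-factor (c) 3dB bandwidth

Step 1 — Resonance: ω₀ = 1/√(LC) = 1/√(0.01·1.35e-08) = 8.607e+04 rad/s.
Step 2 — f₀ = ω₀/(2π) = 1.37e+04 Hz.
Step 3 — Series Q: Q = ω₀L/R = 8.607e+04·0.01/1390 = 0.6192.
Step 4 — Bandwidth: Δω = ω₀/Q = 1.39e+05 rad/s; BW = Δω/(2π) = 2.212e+04 Hz.

(a) f₀ = 1.37e+04 Hz  (b) Q = 0.6192  (c) BW = 2.212e+04 Hz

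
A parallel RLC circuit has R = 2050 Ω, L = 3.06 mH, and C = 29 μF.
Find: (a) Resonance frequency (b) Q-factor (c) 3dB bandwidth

Step 1 — Resonance: ω₀ = 1/√(LC) = 1/√(0.00306·2.9e-05) = 3357 rad/s.
Step 2 — f₀ = ω₀/(2π) = 534.3 Hz.
Step 3 — Parallel Q: Q = R/(ω₀L) = 2050/(3357·0.00306) = 199.6.
Step 4 — Bandwidth: Δω = ω₀/Q = 16.82 rad/s; BW = Δω/(2π) = 2.677 Hz.

(a) f₀ = 534.3 Hz  (b) Q = 199.6  (c) BW = 2.677 Hz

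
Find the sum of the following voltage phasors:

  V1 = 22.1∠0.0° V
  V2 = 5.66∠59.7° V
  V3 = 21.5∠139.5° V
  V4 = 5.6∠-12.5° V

Step 1 — Convert each phasor to rectangular form:
  V1 = 22.1·(cos(0.0°) + j·sin(0.0°)) = 22.1 V
  V2 = 5.66·(cos(59.7°) + j·sin(59.7°)) = 2.856 + j4.887 V
  V3 = 21.5·(cos(139.5°) + j·sin(139.5°)) = -16.35 + j13.96 V
  V4 = 5.6·(cos(-12.5°) + j·sin(-12.5°)) = 5.467 - j1.212 V
Step 2 — Sum components: V_total = 14.07 + j17.64 V.
Step 3 — Convert to polar: |V_total| = 22.56 V, ∠V_total = 51.4°.

V_total = 22.56∠51.4° V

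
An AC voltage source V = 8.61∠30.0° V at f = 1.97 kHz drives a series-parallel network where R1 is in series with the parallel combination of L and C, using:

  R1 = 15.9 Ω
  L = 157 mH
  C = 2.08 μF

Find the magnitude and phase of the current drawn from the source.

Step 1 — Angular frequency: ω = 2π·f = 2π·1970 = 1.238e+04 rad/s.
Step 2 — Component impedances:
  R1: Z = R = 15.9 Ω
  L: Z = jωL = j·1.238e+04·0.157 = 0 + j1943 Ω
  C: Z = 1/(jωC) = -j/(ω·C) = 0 - j38.84 Ω
Step 3 — Parallel branch: L || C = 1/(1/L + 1/C) = 0 - j39.63 Ω.
Step 4 — Series with R1: Z_total = R1 + (L || C) = 15.9 - j39.63 Ω = 42.7∠-68.1° Ω.
Step 5 — Source phasor: V = 8.61∠30.0° V = 7.456 + j4.305 V.
Step 6 — Ohm's law: I = V / Z_total = (7.456 + j4.305) / (15.9 - j39.63) = -0.02855 + j0.1996 A.
Step 7 — Convert to polar: |I| = 0.2016 A, ∠I = 98.1°.

I = 0.2016∠98.1° A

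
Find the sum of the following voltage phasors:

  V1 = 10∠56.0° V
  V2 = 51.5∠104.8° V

Step 1 — Convert each phasor to rectangular form:
  V1 = 10·(cos(56.0°) + j·sin(56.0°)) = 5.592 + j8.29 V
  V2 = 51.5·(cos(104.8°) + j·sin(104.8°)) = -13.16 + j49.79 V
Step 2 — Sum components: V_total = -7.564 + j58.08 V.
Step 3 — Convert to polar: |V_total| = 58.57 V, ∠V_total = 97.4°.

V_total = 58.57∠97.4° V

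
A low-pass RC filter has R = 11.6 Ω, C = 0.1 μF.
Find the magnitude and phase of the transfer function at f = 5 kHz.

Step 1 — Angular frequency: ω = 2π·5000 = 3.142e+04 rad/s.
Step 2 — Transfer function: H(jω) = 1/(1 + jωRC).
Step 3 — Denominator: 1 + jωRC = 1 + j·3.142e+04·11.6·1e-07 = 1 + j0.03644.
Step 4 — H = 0.9987 - j0.03639.
Step 5 — Magnitude: |H| = 0.9993 (-0.0 dB); phase: φ = -2.1°.

|H| = 0.9993 (-0.0 dB), φ = -2.1°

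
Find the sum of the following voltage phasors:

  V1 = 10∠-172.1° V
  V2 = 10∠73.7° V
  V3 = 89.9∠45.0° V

Step 1 — Convert each phasor to rectangular form:
  V1 = 10·(cos(-172.1°) + j·sin(-172.1°)) = -9.905 - j1.374 V
  V2 = 10·(cos(73.7°) + j·sin(73.7°)) = 2.807 + j9.598 V
  V3 = 89.9·(cos(45.0°) + j·sin(45.0°)) = 63.57 + j63.57 V
Step 2 — Sum components: V_total = 56.47 + j71.79 V.
Step 3 — Convert to polar: |V_total| = 91.34 V, ∠V_total = 51.8°.

V_total = 91.34∠51.8° V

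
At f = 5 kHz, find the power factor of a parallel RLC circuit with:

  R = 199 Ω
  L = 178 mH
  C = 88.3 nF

Step 1 — Angular frequency: ω = 2π·f = 2π·5000 = 3.142e+04 rad/s.
Step 2 — Component impedances:
  R: Z = R = 199 Ω
  L: Z = jωL = j·3.142e+04·0.178 = 0 + j5592 Ω
  C: Z = 1/(jωC) = -j/(ω·C) = 0 - j360.5 Ω
Step 3 — Parallel combination: 1/Z_total = 1/R + 1/L + 1/C; Z_total = 157.1 - j81.13 Ω = 176.8∠-27.3° Ω.
Step 4 — Power factor: PF = cos(φ) = Re(Z)/|Z| = 157.1/176.81 = 0.8885.
Step 5 — Type: Im(Z) = -81.13 ⇒ leading (phase φ = -27.3°).

PF = 0.8885 (leading, φ = -27.3°)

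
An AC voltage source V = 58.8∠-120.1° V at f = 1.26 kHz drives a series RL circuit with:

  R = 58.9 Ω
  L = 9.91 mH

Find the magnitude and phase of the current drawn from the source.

Step 1 — Angular frequency: ω = 2π·f = 2π·1260 = 7917 rad/s.
Step 2 — Component impedances:
  R: Z = R = 58.9 Ω
  L: Z = jωL = j·7917·0.00991 = 0 + j78.46 Ω
Step 3 — Series combination: Z_total = R + L = 58.9 + j78.46 Ω = 98.1∠53.1° Ω.
Step 4 — Source phasor: V = 58.8∠-120.1° V = -29.49 - j50.87 V.
Step 5 — Ohm's law: I = V / Z_total = (-29.49 - j50.87) / (58.9 + j78.46) = -0.5951 - j0.07094 A.
Step 6 — Convert to polar: |I| = 0.5994 A, ∠I = -173.2°.

I = 0.5994∠-173.2° A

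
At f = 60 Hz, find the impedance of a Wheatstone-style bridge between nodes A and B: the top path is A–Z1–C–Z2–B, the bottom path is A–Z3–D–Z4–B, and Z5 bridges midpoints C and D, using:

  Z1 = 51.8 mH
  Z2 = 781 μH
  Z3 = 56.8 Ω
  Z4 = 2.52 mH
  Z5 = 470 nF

Step 1 — Angular frequency: ω = 2π·f = 2π·60 = 377 rad/s.
Step 2 — Component impedances:
  Z1: Z = jωL = j·377·0.0518 = 0 + j19.53 Ω
  Z2: Z = jωL = j·377·0.000781 = 0 + j0.2944 Ω
  Z3: Z = R = 56.8 Ω
  Z4: Z = jωL = j·377·0.00252 = 0 + j0.95 Ω
  Z5: Z = 1/(jωC) = -j/(ω·C) = 0 - j5644 Ω
Step 3 — Bridge requires nodal analysis (the Z5 bridge couples midpoints C and D, so the two paths cannot be reduced to a simple series/parallel combination). Setting node B to ground and injecting 1 A at node A, the 3-node admittance system at A, C, D solves to V_A = Z_AB = 6.102 + j17.59 Ω = 18.62∠70.9° Ω.

Z = 6.102 + j17.59 Ω = 18.62∠70.9° Ω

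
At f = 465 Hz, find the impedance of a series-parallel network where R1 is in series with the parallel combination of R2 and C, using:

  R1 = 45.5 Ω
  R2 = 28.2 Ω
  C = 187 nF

Step 1 — Angular frequency: ω = 2π·f = 2π·465 = 2922 rad/s.
Step 2 — Component impedances:
  R1: Z = R = 45.5 Ω
  R2: Z = R = 28.2 Ω
  C: Z = 1/(jωC) = -j/(ω·C) = 0 - j1830 Ω
Step 3 — Parallel branch: R2 || C = 1/(1/R2 + 1/C) = 28.19 - j0.4344 Ω.
Step 4 — Series with R1: Z_total = R1 + (R2 || C) = 73.69 - j0.4344 Ω = 73.69∠-0.3° Ω.

Z = 73.69 - j0.4344 Ω = 73.69∠-0.3° Ω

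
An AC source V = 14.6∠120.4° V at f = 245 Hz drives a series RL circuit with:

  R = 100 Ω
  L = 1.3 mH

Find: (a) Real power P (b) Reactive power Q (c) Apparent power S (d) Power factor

Step 1 — Angular frequency: ω = 2π·f = 2π·245 = 1539 rad/s.
Step 2 — Component impedances:
  R: Z = R = 100 Ω
  L: Z = jωL = j·1539·0.0013 = 0 + j2.001 Ω
Step 3 — Series combination: Z_total = R + L = 100 + j2.001 Ω = 100∠1.1° Ω.
Step 4 — Source phasor: V = 14.6∠120.4° V = -7.388 + j12.59 V.
Step 5 — Current: I = V / Z = -0.07133 + j0.1274 A = 0.146∠119.3° A.
Step 6 — Complex power: S = V·I* = 2.131 + j0.04264 VA.
Step 7 — Real power: P = Re(S) = 2.131 W.
Step 8 — Reactive power: Q = Im(S) = 0.04264 VAR.
Step 9 — Apparent power: |S| = 2.131 VA.
Step 10 — Power factor: PF = P/|S| = 0.9998 (lagging).

(a) P = 2.131 W  (b) Q = 0.04264 VAR  (c) S = 2.131 VA  (d) PF = 0.9998 (lagging)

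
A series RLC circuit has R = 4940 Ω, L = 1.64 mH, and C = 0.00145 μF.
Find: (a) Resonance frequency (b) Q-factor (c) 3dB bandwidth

Step 1 — Resonance condition Im(Z)=0 gives ω₀ = 1/√(LC).
Step 2 — ω₀ = 1/√(0.00164·1.45e-09) = 6.485e+05 rad/s.
Step 3 — f₀ = ω₀/(2π) = 1.032e+05 Hz.
Step 4 — Series Q: Q = ω₀L/R = 6.485e+05·0.00164/4940 = 0.2153.
Step 5 — 3dB bandwidth: Δω = ω₀/Q = 3.012e+06 rad/s; BW = Δω/(2π) = 4.794e+05 Hz.

(a) f₀ = 1.032e+05 Hz  (b) Q = 0.2153  (c) BW = 4.794e+05 Hz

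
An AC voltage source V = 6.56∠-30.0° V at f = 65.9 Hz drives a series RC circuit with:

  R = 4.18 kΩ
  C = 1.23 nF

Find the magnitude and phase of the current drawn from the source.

Step 1 — Angular frequency: ω = 2π·f = 2π·65.9 = 414.1 rad/s.
Step 2 — Component impedances:
  R: Z = R = 4180 Ω
  C: Z = 1/(jωC) = -j/(ω·C) = 0 - j1.963e+06 Ω
Step 3 — Series combination: Z_total = R + C = 4180 - j1.963e+06 Ω = 1.963e+06∠-89.9° Ω.
Step 4 — Source phasor: V = 6.56∠-30.0° V = 5.681 - j3.28 V.
Step 5 — Ohm's law: I = V / Z_total = (5.681 - j3.28) / (4180 - j1.963e+06) = 1.677e-06 + j2.89e-06 A.
Step 6 — Convert to polar: |I| = 3.341e-06 A, ∠I = 59.9°.

I = 3.341e-06∠59.9° A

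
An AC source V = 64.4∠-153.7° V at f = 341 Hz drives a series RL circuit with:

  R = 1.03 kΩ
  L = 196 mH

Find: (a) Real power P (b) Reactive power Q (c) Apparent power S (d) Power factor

Step 1 — Angular frequency: ω = 2π·f = 2π·341 = 2143 rad/s.
Step 2 — Component impedances:
  R: Z = R = 1030 Ω
  L: Z = jωL = j·2143·0.196 = 0 + j419.9 Ω
Step 3 — Series combination: Z_total = R + L = 1030 + j419.9 Ω = 1112∠22.2° Ω.
Step 4 — Source phasor: V = 64.4∠-153.7° V = -57.73 - j28.53 V.
Step 5 — Current: I = V / Z = -0.05775 - j0.004158 A = 0.0579∠-175.9° A.
Step 6 — Complex power: S = V·I* = 3.453 + j1.408 VA.
Step 7 — Real power: P = Re(S) = 3.453 W.
Step 8 — Reactive power: Q = Im(S) = 1.408 VAR.
Step 9 — Apparent power: |S| = 3.729 VA.
Step 10 — Power factor: PF = P/|S| = 0.926 (lagging).

(a) P = 3.453 W  (b) Q = 1.408 VAR  (c) S = 3.729 VA  (d) PF = 0.926 (lagging)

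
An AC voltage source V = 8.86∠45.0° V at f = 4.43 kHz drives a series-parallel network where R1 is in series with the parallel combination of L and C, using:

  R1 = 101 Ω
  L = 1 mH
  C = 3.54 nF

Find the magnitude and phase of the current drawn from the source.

Step 1 — Angular frequency: ω = 2π·f = 2π·4430 = 2.783e+04 rad/s.
Step 2 — Component impedances:
  R1: Z = R = 101 Ω
  L: Z = jωL = j·2.783e+04·0.001 = 0 + j27.83 Ω
  C: Z = 1/(jωC) = -j/(ω·C) = 0 - j1.015e+04 Ω
Step 3 — Parallel branch: L || C = 1/(1/L + 1/C) = 0 + j27.91 Ω.
Step 4 — Series with R1: Z_total = R1 + (L || C) = 101 + j27.91 Ω = 104.8∠15.4° Ω.
Step 5 — Source phasor: V = 8.86∠45.0° V = 6.265 + j6.265 V.
Step 6 — Ohm's law: I = V / Z_total = (6.265 + j6.265) / (101 + j27.91) = 0.07355 + j0.0417 A.
Step 7 — Convert to polar: |I| = 0.08455 A, ∠I = 29.6°.

I = 0.08455∠29.6° A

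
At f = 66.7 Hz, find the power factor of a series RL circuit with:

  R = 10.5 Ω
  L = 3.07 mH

Step 1 — Angular frequency: ω = 2π·f = 2π·66.7 = 419.1 rad/s.
Step 2 — Component impedances:
  R: Z = R = 10.5 Ω
  L: Z = jωL = j·419.1·0.00307 = 0 + j1.287 Ω
Step 3 — Series combination: Z_total = R + L = 10.5 + j1.287 Ω = 10.58∠7.0° Ω.
Step 4 — Power factor: PF = cos(φ) = Re(Z)/|Z| = 10.5/10.5785 = 0.9926.
Step 5 — Type: Im(Z) = 1.287 ⇒ lagging (phase φ = 7.0°).

PF = 0.9926 (lagging, φ = 7.0°)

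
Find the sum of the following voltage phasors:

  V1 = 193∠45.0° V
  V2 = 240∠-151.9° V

Step 1 — Convert each phasor to rectangular form:
  V1 = 193·(cos(45.0°) + j·sin(45.0°)) = 136.5 + j136.5 V
  V2 = 240·(cos(-151.9°) + j·sin(-151.9°)) = -211.7 - j113 V
Step 2 — Sum components: V_total = -75.24 + j23.43 V.
Step 3 — Convert to polar: |V_total| = 78.8 V, ∠V_total = 162.7°.

V_total = 78.8∠162.7° V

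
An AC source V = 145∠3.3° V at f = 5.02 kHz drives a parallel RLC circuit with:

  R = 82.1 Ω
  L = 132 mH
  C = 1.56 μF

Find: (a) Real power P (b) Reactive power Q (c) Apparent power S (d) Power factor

Step 1 — Angular frequency: ω = 2π·f = 2π·5020 = 3.154e+04 rad/s.
Step 2 — Component impedances:
  R: Z = R = 82.1 Ω
  L: Z = jωL = j·3.154e+04·0.132 = 0 + j4163 Ω
  C: Z = 1/(jωC) = -j/(ω·C) = 0 - j20.32 Ω
Step 3 — Parallel combination: 1/Z_total = 1/R + 1/L + 1/C; Z_total = 4.784 - j19.23 Ω = 19.82∠-76.0° Ω.
Step 4 — Source phasor: V = 145∠3.3° V = 144.8 + j8.347 V.
Step 5 — Current: I = V / Z = 1.355 + j7.19 A = 7.316∠79.3° A.
Step 6 — Complex power: S = V·I* = 256.1 - j1029 VA.
Step 7 — Real power: P = Re(S) = 256.1 W.
Step 8 — Reactive power: Q = Im(S) = -1029 VAR.
Step 9 — Apparent power: |S| = 1061 VA.
Step 10 — Power factor: PF = P/|S| = 0.2414 (leading).

(a) P = 256.1 W  (b) Q = -1029 VAR  (c) S = 1061 VA  (d) PF = 0.2414 (leading)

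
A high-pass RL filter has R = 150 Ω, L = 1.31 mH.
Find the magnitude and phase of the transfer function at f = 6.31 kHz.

Step 1 — Angular frequency: ω = 2π·6310 = 3.965e+04 rad/s.
Step 2 — Transfer function: H(jω) = jωL/(R + jωL).
Step 3 — Numerator jωL = j·51.94; denominator R + jωL = 150 + j51.94.
Step 4 — H = 0.1071 + j0.3092.
Step 5 — Magnitude: |H| = 0.3272 (-9.7 dB); phase: φ = 70.9°.

|H| = 0.3272 (-9.7 dB), φ = 70.9°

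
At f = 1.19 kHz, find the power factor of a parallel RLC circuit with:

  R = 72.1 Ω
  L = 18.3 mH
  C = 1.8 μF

Step 1 — Angular frequency: ω = 2π·f = 2π·1190 = 7477 rad/s.
Step 2 — Component impedances:
  R: Z = R = 72.1 Ω
  L: Z = jωL = j·7477·0.0183 = 0 + j136.8 Ω
  C: Z = 1/(jωC) = -j/(ω·C) = 0 - j74.3 Ω
Step 3 — Parallel combination: 1/Z_total = 1/R + 1/L + 1/C; Z_total = 60.25 - j26.72 Ω = 65.91∠-23.9° Ω.
Step 4 — Power factor: PF = cos(φ) = Re(Z)/|Z| = 60.253/65.911 = 0.9142.
Step 5 — Type: Im(Z) = -26.72 ⇒ leading (phase φ = -23.9°).

PF = 0.9142 (leading, φ = -23.9°)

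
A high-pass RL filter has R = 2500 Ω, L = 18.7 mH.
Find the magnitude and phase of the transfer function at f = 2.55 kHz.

Step 1 — Angular frequency: ω = 2π·2550 = 1.602e+04 rad/s.
Step 2 — Transfer function: H(jω) = jωL/(R + jωL).
Step 3 — Numerator jωL = j·299.6; denominator R + jωL = 2500 + j299.6.
Step 4 — H = 0.01416 + j0.1181.
Step 5 — Magnitude: |H| = 0.119 (-18.5 dB); phase: φ = 83.2°.

|H| = 0.119 (-18.5 dB), φ = 83.2°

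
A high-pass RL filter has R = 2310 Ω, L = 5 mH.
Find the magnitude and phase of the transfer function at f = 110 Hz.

Step 1 — Angular frequency: ω = 2π·110 = 691.2 rad/s.
Step 2 — Transfer function: H(jω) = jωL/(R + jωL).
Step 3 — Numerator jωL = j·3.456; denominator R + jωL = 2310 + j3.456.
Step 4 — H = 2.238e-06 + j0.001496.
Step 5 — Magnitude: |H| = 0.001496 (-56.5 dB); phase: φ = 89.9°.

|H| = 0.001496 (-56.5 dB), φ = 89.9°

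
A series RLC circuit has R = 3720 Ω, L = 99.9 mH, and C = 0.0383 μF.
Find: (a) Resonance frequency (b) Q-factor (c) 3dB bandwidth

Step 1 — Resonance: ω₀ = 1/√(LC) = 1/√(0.0999·3.83e-08) = 1.617e+04 rad/s.
Step 2 — f₀ = ω₀/(2π) = 2573 Hz.
Step 3 — Series Q: Q = ω₀L/R = 1.617e+04·0.0999/3720 = 0.4342.
Step 4 — Bandwidth: Δω = ω₀/Q = 3.724e+04 rad/s; BW = Δω/(2π) = 5926 Hz.

(a) f₀ = 2573 Hz  (b) Q = 0.4342  (c) BW = 5926 Hz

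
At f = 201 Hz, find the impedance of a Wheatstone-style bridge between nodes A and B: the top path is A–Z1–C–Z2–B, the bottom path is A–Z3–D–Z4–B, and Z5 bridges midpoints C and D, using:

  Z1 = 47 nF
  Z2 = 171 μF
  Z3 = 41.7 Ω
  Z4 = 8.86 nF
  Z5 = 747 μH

Step 1 — Angular frequency: ω = 2π·f = 2π·201 = 1263 rad/s.
Step 2 — Component impedances:
  Z1: Z = 1/(jωC) = -j/(ω·C) = 0 - j1.685e+04 Ω
  Z2: Z = 1/(jωC) = -j/(ω·C) = 0 - j4.631 Ω
  Z3: Z = R = 41.7 Ω
  Z4: Z = 1/(jωC) = -j/(ω·C) = 0 - j8.937e+04 Ω
  Z5: Z = jωL = j·1263·0.000747 = 0 + j0.9434 Ω
Step 3 — Bridge requires nodal analysis (the Z5 bridge couples midpoints C and D, so the two paths cannot be reduced to a simple series/parallel combination). Setting node B to ground and injecting 1 A at node A, the 3-node admittance system at A, C, D solves to V_A = Z_AB = 41.7 - j3.79 Ω = 41.88∠-5.2° Ω.

Z = 41.7 - j3.79 Ω = 41.88∠-5.2° Ω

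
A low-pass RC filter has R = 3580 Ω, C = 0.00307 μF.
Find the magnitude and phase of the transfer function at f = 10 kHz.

Step 1 — Angular frequency: ω = 2π·1e+04 = 6.283e+04 rad/s.
Step 2 — Transfer function: H(jω) = 1/(1 + jωRC).
Step 3 — Denominator: 1 + jωRC = 1 + j·6.283e+04·3580·3.07e-09 = 1 + j0.6906.
Step 4 — H = 0.6771 - j0.4676.
Step 5 — Magnitude: |H| = 0.8229 (-1.7 dB); phase: φ = -34.6°.

|H| = 0.8229 (-1.7 dB), φ = -34.6°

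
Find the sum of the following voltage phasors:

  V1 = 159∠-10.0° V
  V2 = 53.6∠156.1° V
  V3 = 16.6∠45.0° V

Step 1 — Convert each phasor to rectangular form:
  V1 = 159·(cos(-10.0°) + j·sin(-10.0°)) = 156.6 - j27.61 V
  V2 = 53.6·(cos(156.1°) + j·sin(156.1°)) = -49 + j21.72 V
  V3 = 16.6·(cos(45.0°) + j·sin(45.0°)) = 11.74 + j11.74 V
Step 2 — Sum components: V_total = 119.3 + j5.844 V.
Step 3 — Convert to polar: |V_total| = 119.5 V, ∠V_total = 2.8°.

V_total = 119.5∠2.8° V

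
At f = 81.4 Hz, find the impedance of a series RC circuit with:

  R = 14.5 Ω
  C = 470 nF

Step 1 — Angular frequency: ω = 2π·f = 2π·81.4 = 511.5 rad/s.
Step 2 — Component impedances:
  R: Z = R = 14.5 Ω
  C: Z = 1/(jωC) = -j/(ω·C) = 0 - j4160 Ω
Step 3 — Series combination: Z_total = R + C = 14.5 - j4160 Ω = 4160∠-89.8° Ω.

Z = 14.5 - j4160 Ω = 4160∠-89.8° Ω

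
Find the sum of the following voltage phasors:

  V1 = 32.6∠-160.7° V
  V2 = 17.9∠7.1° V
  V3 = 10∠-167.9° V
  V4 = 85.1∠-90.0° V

Step 1 — Convert each phasor to rectangular form:
  V1 = 32.6·(cos(-160.7°) + j·sin(-160.7°)) = -30.77 - j10.77 V
  V2 = 17.9·(cos(7.1°) + j·sin(7.1°)) = 17.76 + j2.212 V
  V3 = 10·(cos(-167.9°) + j·sin(-167.9°)) = -9.778 - j2.096 V
  V4 = 85.1·(cos(-90.0°) + j·sin(-90.0°)) = 0 - j85.1 V
Step 2 — Sum components: V_total = -22.78 - j95.76 V.
Step 3 — Convert to polar: |V_total| = 98.43 V, ∠V_total = -103.4°.

V_total = 98.43∠-103.4° V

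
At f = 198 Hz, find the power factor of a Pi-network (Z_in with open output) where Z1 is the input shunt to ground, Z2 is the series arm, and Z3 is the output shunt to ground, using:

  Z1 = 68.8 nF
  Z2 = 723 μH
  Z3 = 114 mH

Step 1 — Angular frequency: ω = 2π·f = 2π·198 = 1244 rad/s.
Step 2 — Component impedances:
  Z1: Z = 1/(jωC) = -j/(ω·C) = 0 - j1.168e+04 Ω
  Z2: Z = jωL = j·1244·0.000723 = 0 + j0.8995 Ω
  Z3: Z = jωL = j·1244·0.114 = 0 + j141.8 Ω
Step 3 — With open output, the series arm Z2 and the output shunt Z3 appear in series to ground: Z2 + Z3 = 0 + j142.7 Ω.
Step 4 — Parallel with input shunt Z1: Z_in = Z1 || (Z2 + Z3) = 0 + j144.5 Ω = 144.5∠90.0° Ω.
Step 5 — Power factor: PF = cos(φ) = Re(Z)/|Z| = -0/144.5 = -0.
Step 6 — Type: Im(Z) = 144.5 ⇒ lagging (phase φ = 90.0°).

PF = -0 (lagging, φ = 90.0°)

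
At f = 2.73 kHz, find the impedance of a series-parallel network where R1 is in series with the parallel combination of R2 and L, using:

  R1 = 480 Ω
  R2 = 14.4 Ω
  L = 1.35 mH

Step 1 — Angular frequency: ω = 2π·f = 2π·2730 = 1.715e+04 rad/s.
Step 2 — Component impedances:
  R1: Z = R = 480 Ω
  R2: Z = R = 14.4 Ω
  L: Z = jωL = j·1.715e+04·0.00135 = 0 + j23.16 Ω
Step 3 — Parallel branch: R2 || L = 1/(1/R2 + 1/L) = 10.38 + j6.458 Ω.
Step 4 — Series with R1: Z_total = R1 + (R2 || L) = 490.4 + j6.458 Ω = 490.4∠0.8° Ω.

Z = 490.4 + j6.458 Ω = 490.4∠0.8° Ω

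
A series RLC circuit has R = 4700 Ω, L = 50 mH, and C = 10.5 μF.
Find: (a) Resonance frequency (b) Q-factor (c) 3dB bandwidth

Step 1 — Resonance condition Im(Z)=0 gives ω₀ = 1/√(LC).
Step 2 — ω₀ = 1/√(0.05·1.05e-05) = 1380 rad/s.
Step 3 — f₀ = ω₀/(2π) = 219.7 Hz.
Step 4 — Series Q: Q = ω₀L/R = 1380·0.05/4700 = 0.01468.
Step 5 — 3dB bandwidth: Δω = ω₀/Q = 9.4e+04 rad/s; BW = Δω/(2π) = 1.496e+04 Hz.

(a) f₀ = 219.7 Hz  (b) Q = 0.01468  (c) BW = 1.496e+04 Hz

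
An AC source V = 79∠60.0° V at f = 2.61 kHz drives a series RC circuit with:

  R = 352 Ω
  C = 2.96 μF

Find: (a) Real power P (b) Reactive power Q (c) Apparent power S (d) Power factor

Step 1 — Angular frequency: ω = 2π·f = 2π·2610 = 1.64e+04 rad/s.
Step 2 — Component impedances:
  R: Z = R = 352 Ω
  C: Z = 1/(jωC) = -j/(ω·C) = 0 - j20.6 Ω
Step 3 — Series combination: Z_total = R + C = 352 - j20.6 Ω = 352.6∠-3.3° Ω.
Step 4 — Source phasor: V = 79∠60.0° V = 39.5 + j68.42 V.
Step 5 — Current: I = V / Z = 0.1005 + j0.2002 A = 0.224∠63.3° A.
Step 6 — Complex power: S = V·I* = 17.67 - j1.034 VA.
Step 7 — Real power: P = Re(S) = 17.67 W.
Step 8 — Reactive power: Q = Im(S) = -1.034 VAR.
Step 9 — Apparent power: |S| = 17.7 VA.
Step 10 — Power factor: PF = P/|S| = 0.9983 (leading).

(a) P = 17.67 W  (b) Q = -1.034 VAR  (c) S = 17.7 VA  (d) PF = 0.9983 (leading)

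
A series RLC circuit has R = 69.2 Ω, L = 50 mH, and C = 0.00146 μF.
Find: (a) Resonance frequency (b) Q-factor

Step 1 — Resonance condition Im(Z)=0 gives ω₀ = 1/√(LC).
Step 2 — ω₀ = 1/√(0.05·1.46e-09) = 1.17e+05 rad/s.
Step 3 — f₀ = ω₀/(2π) = 1.863e+04 Hz.
Step 4 — Series Q: Q = ω₀L/R = 1.17e+05·0.05/69.2 = 84.57.

(a) f₀ = 1.863e+04 Hz  (b) Q = 84.57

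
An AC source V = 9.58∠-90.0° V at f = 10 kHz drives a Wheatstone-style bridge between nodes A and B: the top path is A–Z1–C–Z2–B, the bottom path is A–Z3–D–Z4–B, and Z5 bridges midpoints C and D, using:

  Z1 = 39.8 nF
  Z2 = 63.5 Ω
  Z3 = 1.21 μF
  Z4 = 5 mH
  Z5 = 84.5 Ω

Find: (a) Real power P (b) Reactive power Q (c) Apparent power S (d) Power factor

Step 1 — Angular frequency: ω = 2π·f = 2π·1e+04 = 6.283e+04 rad/s.
Step 2 — Component impedances:
  Z1: Z = 1/(jωC) = -j/(ω·C) = 0 - j399.9 Ω
  Z2: Z = R = 63.5 Ω
  Z3: Z = 1/(jωC) = -j/(ω·C) = 0 - j13.15 Ω
  Z4: Z = jωL = j·6.283e+04·0.005 = 0 + j314.2 Ω
  Z5: Z = R = 84.5 Ω
Step 3 — Bridge requires nodal analysis (the Z5 bridge couples midpoints C and D, so the two paths cannot be reduced to a simple series/parallel combination). Setting node B to ground and injecting 1 A at node A, the 3-node admittance system at A, C, D solves to V_A = Z_AB = 125.6 + j31.87 Ω = 129.6∠14.2° Ω.
Step 4 — Source phasor: V = 9.58∠-90.0° V = 0 - j9.58 V.
Step 5 — Current: I = V / Z = -0.01818 - j0.07165 A = 0.07392∠-104.2° A.
Step 6 — Complex power: S = V·I* = 0.6864 + j0.1742 VA.
Step 7 — Real power: P = Re(S) = 0.6864 W.
Step 8 — Reactive power: Q = Im(S) = 0.1742 VAR.
Step 9 — Apparent power: |S| = 0.7081 VA.
Step 10 — Power factor: PF = P/|S| = 0.9693 (lagging).

(a) P = 0.6864 W  (b) Q = 0.1742 VAR  (c) S = 0.7081 VA  (d) PF = 0.9693 (lagging)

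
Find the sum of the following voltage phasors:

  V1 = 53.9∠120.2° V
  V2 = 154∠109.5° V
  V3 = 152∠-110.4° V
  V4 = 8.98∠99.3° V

Step 1 — Convert each phasor to rectangular form:
  V1 = 53.9·(cos(120.2°) + j·sin(120.2°)) = -27.11 + j46.58 V
  V2 = 154·(cos(109.5°) + j·sin(109.5°)) = -51.41 + j145.2 V
  V3 = 152·(cos(-110.4°) + j·sin(-110.4°)) = -52.98 - j142.5 V
  V4 = 8.98·(cos(99.3°) + j·sin(99.3°)) = -1.451 + j8.862 V
Step 2 — Sum components: V_total = -133 + j58.15 V.
Step 3 — Convert to polar: |V_total| = 145.1 V, ∠V_total = 156.4°.

V_total = 145.1∠156.4° V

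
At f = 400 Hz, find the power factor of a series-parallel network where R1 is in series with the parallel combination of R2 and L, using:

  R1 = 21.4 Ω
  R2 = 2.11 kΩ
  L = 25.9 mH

Step 1 — Angular frequency: ω = 2π·f = 2π·400 = 2513 rad/s.
Step 2 — Component impedances:
  R1: Z = R = 21.4 Ω
  R2: Z = R = 2110 Ω
  L: Z = jωL = j·2513·0.0259 = 0 + j65.09 Ω
Step 3 — Parallel branch: R2 || L = 1/(1/R2 + 1/L) = 2.006 + j65.03 Ω.
Step 4 — Series with R1: Z_total = R1 + (R2 || L) = 23.41 + j65.03 Ω = 69.12∠70.2° Ω.
Step 5 — Power factor: PF = cos(φ) = Re(Z)/|Z| = 23.41/69.12 = 0.3387.
Step 6 — Type: Im(Z) = 65.03 ⇒ lagging (phase φ = 70.2°).

PF = 0.3387 (lagging, φ = 70.2°)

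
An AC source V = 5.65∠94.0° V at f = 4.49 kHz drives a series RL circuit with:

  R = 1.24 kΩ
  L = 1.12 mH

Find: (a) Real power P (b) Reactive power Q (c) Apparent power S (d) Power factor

Step 1 — Angular frequency: ω = 2π·f = 2π·4490 = 2.821e+04 rad/s.
Step 2 — Component impedances:
  R: Z = R = 1240 Ω
  L: Z = jωL = j·2.821e+04·0.00112 = 0 + j31.6 Ω
Step 3 — Series combination: Z_total = R + L = 1240 + j31.6 Ω = 1240∠1.5° Ω.
Step 4 — Source phasor: V = 5.65∠94.0° V = -0.3941 + j5.636 V.
Step 5 — Current: I = V / Z = -0.0002019 + j0.00455 A = 0.004555∠92.5° A.
Step 6 — Complex power: S = V·I* = 0.02573 + j0.0006556 VA.
Step 7 — Real power: P = Re(S) = 0.02573 W.
Step 8 — Reactive power: Q = Im(S) = 0.0006556 VAR.
Step 9 — Apparent power: |S| = 0.02574 VA.
Step 10 — Power factor: PF = P/|S| = 0.9997 (lagging).

(a) P = 0.02573 W  (b) Q = 0.0006556 VAR  (c) S = 0.02574 VA  (d) PF = 0.9997 (lagging)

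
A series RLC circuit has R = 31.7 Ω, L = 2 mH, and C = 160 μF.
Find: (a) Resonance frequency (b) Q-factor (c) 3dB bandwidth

Step 1 — Resonance condition Im(Z)=0 gives ω₀ = 1/√(LC).
Step 2 — ω₀ = 1/√(0.002·0.00016) = 1768 rad/s.
Step 3 — f₀ = ω₀/(2π) = 281.3 Hz.
Step 4 — Series Q: Q = ω₀L/R = 1768·0.002/31.7 = 0.1115.
Step 5 — 3dB bandwidth: Δω = ω₀/Q = 1.585e+04 rad/s; BW = Δω/(2π) = 2523 Hz.

(a) f₀ = 281.3 Hz  (b) Q = 0.1115  (c) BW = 2523 Hz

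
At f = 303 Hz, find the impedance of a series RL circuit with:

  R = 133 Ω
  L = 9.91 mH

Step 1 — Angular frequency: ω = 2π·f = 2π·303 = 1904 rad/s.
Step 2 — Component impedances:
  R: Z = R = 133 Ω
  L: Z = jωL = j·1904·0.00991 = 0 + j18.87 Ω
Step 3 — Series combination: Z_total = R + L = 133 + j18.87 Ω = 134.3∠8.1° Ω.

Z = 133 + j18.87 Ω = 134.3∠8.1° Ω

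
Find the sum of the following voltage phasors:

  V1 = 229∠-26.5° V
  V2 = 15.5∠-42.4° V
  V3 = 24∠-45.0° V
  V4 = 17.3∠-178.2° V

Step 1 — Convert each phasor to rectangular form:
  V1 = 229·(cos(-26.5°) + j·sin(-26.5°)) = 204.9 - j102.2 V
  V2 = 15.5·(cos(-42.4°) + j·sin(-42.4°)) = 11.45 - j10.45 V
  V3 = 24·(cos(-45.0°) + j·sin(-45.0°)) = 16.97 - j16.97 V
  V4 = 17.3·(cos(-178.2°) + j·sin(-178.2°)) = -17.29 - j0.5434 V
Step 2 — Sum components: V_total = 216.1 - j130.1 V.
Step 3 — Convert to polar: |V_total| = 252.2 V, ∠V_total = -31.1°.

V_total = 252.2∠-31.1° V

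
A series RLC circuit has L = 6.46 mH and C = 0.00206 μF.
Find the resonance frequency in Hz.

Step 1 — Resonance condition Im(Z)=0 gives ω₀ = 1/√(LC).
Step 2 — ω₀ = 1/√(0.00646·2.06e-09) = 2.741e+05 rad/s.
Step 3 — f₀ = ω₀/(2π) = 4.363e+04 Hz.

f₀ = 4.363e+04 Hz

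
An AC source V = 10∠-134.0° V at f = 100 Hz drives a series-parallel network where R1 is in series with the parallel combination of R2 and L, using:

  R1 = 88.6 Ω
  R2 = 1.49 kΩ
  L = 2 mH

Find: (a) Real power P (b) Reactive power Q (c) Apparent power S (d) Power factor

Step 1 — Angular frequency: ω = 2π·f = 2π·100 = 628.3 rad/s.
Step 2 — Component impedances:
  R1: Z = R = 88.6 Ω
  R2: Z = R = 1490 Ω
  L: Z = jωL = j·628.3·0.002 = 0 + j1.257 Ω
Step 3 — Parallel branch: R2 || L = 1/(1/R2 + 1/L) = 0.00106 + j1.257 Ω.
Step 4 — Series with R1: Z_total = R1 + (R2 || L) = 88.6 + j1.257 Ω = 88.61∠0.8° Ω.
Step 5 — Source phasor: V = 10∠-134.0° V = -6.947 - j7.193 V.
Step 6 — Current: I = V / Z = -0.07954 - j0.08006 A = 0.1129∠-134.8° A.
Step 7 — Complex power: S = V·I* = 1.128 + j0.016 VA.
Step 8 — Real power: P = Re(S) = 1.128 W.
Step 9 — Reactive power: Q = Im(S) = 0.016 VAR.
Step 10 — Apparent power: |S| = 1.129 VA.
Step 11 — Power factor: PF = P/|S| = 0.9999 (lagging).

(a) P = 1.128 W  (b) Q = 0.016 VAR  (c) S = 1.129 VA  (d) PF = 0.9999 (lagging)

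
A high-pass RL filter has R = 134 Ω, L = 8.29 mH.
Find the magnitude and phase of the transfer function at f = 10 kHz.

Step 1 — Angular frequency: ω = 2π·1e+04 = 6.283e+04 rad/s.
Step 2 — Transfer function: H(jω) = jωL/(R + jωL).
Step 3 — Numerator jωL = j·520.9; denominator R + jωL = 134 + j520.9.
Step 4 — H = 0.9379 + j0.2413.
Step 5 — Magnitude: |H| = 0.9685 (-0.3 dB); phase: φ = 14.4°.

|H| = 0.9685 (-0.3 dB), φ = 14.4°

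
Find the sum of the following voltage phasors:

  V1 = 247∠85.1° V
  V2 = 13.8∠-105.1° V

Step 1 — Convert each phasor to rectangular form:
  V1 = 247·(cos(85.1°) + j·sin(85.1°)) = 21.1 + j246.1 V
  V2 = 13.8·(cos(-105.1°) + j·sin(-105.1°)) = -3.595 - j13.32 V
Step 2 — Sum components: V_total = 17.5 + j232.8 V.
Step 3 — Convert to polar: |V_total| = 233.4 V, ∠V_total = 85.7°.

V_total = 233.4∠85.7° V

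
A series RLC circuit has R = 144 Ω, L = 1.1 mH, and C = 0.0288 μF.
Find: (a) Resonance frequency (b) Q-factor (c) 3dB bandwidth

Step 1 — Resonance condition Im(Z)=0 gives ω₀ = 1/√(LC).
Step 2 — ω₀ = 1/√(0.0011·2.88e-08) = 1.777e+05 rad/s.
Step 3 — f₀ = ω₀/(2π) = 2.828e+04 Hz.
Step 4 — Series Q: Q = ω₀L/R = 1.777e+05·0.0011/144 = 1.357.
Step 5 — 3dB bandwidth: Δω = ω₀/Q = 1.309e+05 rad/s; BW = Δω/(2π) = 2.083e+04 Hz.

(a) f₀ = 2.828e+04 Hz  (b) Q = 1.357  (c) BW = 2.083e+04 Hz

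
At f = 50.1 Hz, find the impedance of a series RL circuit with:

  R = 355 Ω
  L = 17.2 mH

Step 1 — Angular frequency: ω = 2π·f = 2π·50.1 = 314.8 rad/s.
Step 2 — Component impedances:
  R: Z = R = 355 Ω
  L: Z = jωL = j·314.8·0.0172 = 0 + j5.414 Ω
Step 3 — Series combination: Z_total = R + L = 355 + j5.414 Ω = 355∠0.9° Ω.

Z = 355 + j5.414 Ω = 355∠0.9° Ω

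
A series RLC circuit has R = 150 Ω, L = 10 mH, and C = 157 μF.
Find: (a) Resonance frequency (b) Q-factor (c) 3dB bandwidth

Step 1 — Resonance: ω₀ = 1/√(LC) = 1/√(0.01·0.000157) = 798.1 rad/s.
Step 2 — f₀ = ω₀/(2π) = 127 Hz.
Step 3 — Series Q: Q = ω₀L/R = 798.1·0.01/150 = 0.05321.
Step 4 — Bandwidth: Δω = ω₀/Q = 1.5e+04 rad/s; BW = Δω/(2π) = 2387 Hz.

(a) f₀ = 127 Hz  (b) Q = 0.05321  (c) BW = 2387 Hz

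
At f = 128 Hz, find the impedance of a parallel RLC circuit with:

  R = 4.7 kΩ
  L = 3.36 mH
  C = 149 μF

Step 1 — Angular frequency: ω = 2π·f = 2π·128 = 804.2 rad/s.
Step 2 — Component impedances:
  R: Z = R = 4700 Ω
  L: Z = jωL = j·804.2·0.00336 = 0 + j2.702 Ω
  C: Z = 1/(jωC) = -j/(ω·C) = 0 - j8.345 Ω
Step 3 — Parallel combination: 1/Z_total = 1/R + 1/L + 1/C; Z_total = 0.003398 + j3.996 Ω = 3.996∠90.0° Ω.

Z = 0.003398 + j3.996 Ω = 3.996∠90.0° Ω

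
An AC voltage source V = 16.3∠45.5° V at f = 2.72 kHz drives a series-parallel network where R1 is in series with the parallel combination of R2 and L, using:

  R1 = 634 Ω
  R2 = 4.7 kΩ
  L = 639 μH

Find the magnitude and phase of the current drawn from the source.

Step 1 — Angular frequency: ω = 2π·f = 2π·2720 = 1.709e+04 rad/s.
Step 2 — Component impedances:
  R1: Z = R = 634 Ω
  R2: Z = R = 4700 Ω
  L: Z = jωL = j·1.709e+04·0.000639 = 0 + j10.92 Ω
Step 3 — Parallel branch: R2 || L = 1/(1/R2 + 1/L) = 0.02537 + j10.92 Ω.
Step 4 — Series with R1: Z_total = R1 + (R2 || L) = 634 + j10.92 Ω = 634.1∠1.0° Ω.
Step 5 — Source phasor: V = 16.3∠45.5° V = 11.42 + j11.63 V.
Step 6 — Ohm's law: I = V / Z_total = (11.42 + j11.63) / (634 + j10.92) = 0.01833 + j0.01802 A.
Step 7 — Convert to polar: |I| = 0.0257 A, ∠I = 44.5°.

I = 0.0257∠44.5° A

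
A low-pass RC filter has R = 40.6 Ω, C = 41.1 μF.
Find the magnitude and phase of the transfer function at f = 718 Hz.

Step 1 — Angular frequency: ω = 2π·718 = 4511 rad/s.
Step 2 — Transfer function: H(jω) = 1/(1 + jωRC).
Step 3 — Denominator: 1 + jωRC = 1 + j·4511·40.6·4.11e-05 = 1 + j7.528.
Step 4 — H = 0.01734 - j0.1305.
Step 5 — Magnitude: |H| = 0.1317 (-17.6 dB); phase: φ = -82.4°.

|H| = 0.1317 (-17.6 dB), φ = -82.4°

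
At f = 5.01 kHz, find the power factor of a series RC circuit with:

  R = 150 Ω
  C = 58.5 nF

Step 1 — Angular frequency: ω = 2π·f = 2π·5010 = 3.148e+04 rad/s.
Step 2 — Component impedances:
  R: Z = R = 150 Ω
  C: Z = 1/(jωC) = -j/(ω·C) = 0 - j543 Ω
Step 3 — Series combination: Z_total = R + C = 150 - j543 Ω = 563.4∠-74.6° Ω.
Step 4 — Power factor: PF = cos(φ) = Re(Z)/|Z| = 150/563.37 = 0.2663.
Step 5 — Type: Im(Z) = -543 ⇒ leading (phase φ = -74.6°).

PF = 0.2663 (leading, φ = -74.6°)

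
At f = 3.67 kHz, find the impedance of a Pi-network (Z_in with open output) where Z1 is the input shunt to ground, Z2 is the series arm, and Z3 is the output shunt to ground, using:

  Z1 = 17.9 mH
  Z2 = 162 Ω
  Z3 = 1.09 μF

Step 1 — Angular frequency: ω = 2π·f = 2π·3670 = 2.306e+04 rad/s.
Step 2 — Component impedances:
  Z1: Z = jωL = j·2.306e+04·0.0179 = 0 + j412.8 Ω
  Z2: Z = R = 162 Ω
  Z3: Z = 1/(jωC) = -j/(ω·C) = 0 - j39.79 Ω
Step 3 — With open output, the series arm Z2 and the output shunt Z3 appear in series to ground: Z2 + Z3 = 162 - j39.79 Ω.
Step 4 — Parallel with input shunt Z1: Z_in = Z1 || (Z2 + Z3) = 166.9 + j28.47 Ω = 169.3∠9.7° Ω.

Z = 166.9 + j28.47 Ω = 169.3∠9.7° Ω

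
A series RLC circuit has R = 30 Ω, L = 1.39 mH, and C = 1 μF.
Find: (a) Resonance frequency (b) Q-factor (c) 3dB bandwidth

Step 1 — Resonance: ω₀ = 1/√(LC) = 1/√(0.00139·1e-06) = 2.682e+04 rad/s.
Step 2 — f₀ = ω₀/(2π) = 4269 Hz.
Step 3 — Series Q: Q = ω₀L/R = 2.682e+04·0.00139/30 = 1.243.
Step 4 — Bandwidth: Δω = ω₀/Q = 2.158e+04 rad/s; BW = Δω/(2π) = 3435 Hz.

(a) f₀ = 4269 Hz  (b) Q = 1.243  (c) BW = 3435 Hz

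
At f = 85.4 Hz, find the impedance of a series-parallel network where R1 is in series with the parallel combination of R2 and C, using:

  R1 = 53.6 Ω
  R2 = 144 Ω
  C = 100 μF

Step 1 — Angular frequency: ω = 2π·f = 2π·85.4 = 536.6 rad/s.
Step 2 — Component impedances:
  R1: Z = R = 53.6 Ω
  R2: Z = R = 144 Ω
  C: Z = 1/(jωC) = -j/(ω·C) = 0 - j18.64 Ω
Step 3 — Parallel branch: R2 || C = 1/(1/R2 + 1/C) = 2.372 - j18.33 Ω.
Step 4 — Series with R1: Z_total = R1 + (R2 || C) = 55.97 - j18.33 Ω = 58.9∠-18.1° Ω.

Z = 55.97 - j18.33 Ω = 58.9∠-18.1° Ω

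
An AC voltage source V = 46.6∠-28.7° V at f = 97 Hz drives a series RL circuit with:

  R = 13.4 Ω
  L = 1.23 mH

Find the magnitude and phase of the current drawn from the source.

Step 1 — Angular frequency: ω = 2π·f = 2π·97 = 609.5 rad/s.
Step 2 — Component impedances:
  R: Z = R = 13.4 Ω
  L: Z = jωL = j·609.5·0.00123 = 0 + j0.7496 Ω
Step 3 — Series combination: Z_total = R + L = 13.4 + j0.7496 Ω = 13.42∠3.2° Ω.
Step 4 — Source phasor: V = 46.6∠-28.7° V = 40.88 - j22.38 V.
Step 5 — Ohm's law: I = V / Z_total = (40.88 - j22.38) / (13.4 + j0.7496) = 2.948 - j1.835 A.
Step 6 — Convert to polar: |I| = 3.472 A, ∠I = -31.9°.

I = 3.472∠-31.9° A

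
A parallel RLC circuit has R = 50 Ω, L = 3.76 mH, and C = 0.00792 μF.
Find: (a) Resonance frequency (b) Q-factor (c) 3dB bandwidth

Step 1 — Resonance: ω₀ = 1/√(LC) = 1/√(0.00376·7.92e-09) = 1.832e+05 rad/s.
Step 2 — f₀ = ω₀/(2π) = 2.917e+04 Hz.
Step 3 — Parallel Q: Q = R/(ω₀L) = 50/(1.832e+05·0.00376) = 0.07257.
Step 4 — Bandwidth: Δω = ω₀/Q = 2.525e+06 rad/s; BW = Δω/(2π) = 4.019e+05 Hz.

(a) f₀ = 2.917e+04 Hz  (b) Q = 0.07257  (c) BW = 4.019e+05 Hz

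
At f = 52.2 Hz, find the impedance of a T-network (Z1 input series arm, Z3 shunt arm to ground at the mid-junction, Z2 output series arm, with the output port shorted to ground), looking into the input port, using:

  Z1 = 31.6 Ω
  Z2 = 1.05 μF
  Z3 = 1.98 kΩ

Step 1 — Angular frequency: ω = 2π·f = 2π·52.2 = 328 rad/s.
Step 2 — Component impedances:
  Z1: Z = R = 31.6 Ω
  Z2: Z = 1/(jωC) = -j/(ω·C) = 0 - j2904 Ω
  Z3: Z = R = 1980 Ω
Step 3 — With the output port shorted to ground, the output series arm Z2 runs from the junction to ground; the shunt arm Z3 also runs from the junction to ground. They appear in parallel: Z3 || Z2 = 1352 - j921.6 Ω.
Step 4 — Series with input arm Z1: Z_in = Z1 + (Z3 || Z2) = 1383 - j921.6 Ω = 1662∠-33.7° Ω.

Z = 1383 - j921.6 Ω = 1662∠-33.7° Ω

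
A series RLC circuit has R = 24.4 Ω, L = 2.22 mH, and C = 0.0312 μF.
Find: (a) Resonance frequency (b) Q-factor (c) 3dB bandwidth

Step 1 — Resonance: ω₀ = 1/√(LC) = 1/√(0.00222·3.12e-08) = 1.202e+05 rad/s.
Step 2 — f₀ = ω₀/(2π) = 1.912e+04 Hz.
Step 3 — Series Q: Q = ω₀L/R = 1.202e+05·0.00222/24.4 = 10.93.
Step 4 — Bandwidth: Δω = ω₀/Q = 1.099e+04 rad/s; BW = Δω/(2π) = 1749 Hz.

(a) f₀ = 1.912e+04 Hz  (b) Q = 10.93  (c) BW = 1749 Hz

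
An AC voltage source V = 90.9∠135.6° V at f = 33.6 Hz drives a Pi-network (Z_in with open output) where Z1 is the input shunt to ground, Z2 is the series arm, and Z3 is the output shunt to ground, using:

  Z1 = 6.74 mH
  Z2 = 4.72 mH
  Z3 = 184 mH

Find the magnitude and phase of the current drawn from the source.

Step 1 — Angular frequency: ω = 2π·f = 2π·33.6 = 211.1 rad/s.
Step 2 — Component impedances:
  Z1: Z = jωL = j·211.1·0.00674 = 0 + j1.423 Ω
  Z2: Z = jωL = j·211.1·0.00472 = 0 + j0.9965 Ω
  Z3: Z = jωL = j·211.1·0.184 = 0 + j38.85 Ω
Step 3 — With open output, the series arm Z2 and the output shunt Z3 appear in series to ground: Z2 + Z3 = 0 + j39.84 Ω.
Step 4 — Parallel with input shunt Z1: Z_in = Z1 || (Z2 + Z3) = 0 + j1.374 Ω = 1.374∠90.0° Ω.
Step 5 — Source phasor: V = 90.9∠135.6° V = -64.95 + j63.6 V.
Step 6 — Ohm's law: I = V / Z_total = (-64.95 + j63.6) / (0 + j1.374) = 46.29 + j47.27 A.
Step 7 — Convert to polar: |I| = 66.16 A, ∠I = 45.6°.

I = 66.16∠45.6° A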